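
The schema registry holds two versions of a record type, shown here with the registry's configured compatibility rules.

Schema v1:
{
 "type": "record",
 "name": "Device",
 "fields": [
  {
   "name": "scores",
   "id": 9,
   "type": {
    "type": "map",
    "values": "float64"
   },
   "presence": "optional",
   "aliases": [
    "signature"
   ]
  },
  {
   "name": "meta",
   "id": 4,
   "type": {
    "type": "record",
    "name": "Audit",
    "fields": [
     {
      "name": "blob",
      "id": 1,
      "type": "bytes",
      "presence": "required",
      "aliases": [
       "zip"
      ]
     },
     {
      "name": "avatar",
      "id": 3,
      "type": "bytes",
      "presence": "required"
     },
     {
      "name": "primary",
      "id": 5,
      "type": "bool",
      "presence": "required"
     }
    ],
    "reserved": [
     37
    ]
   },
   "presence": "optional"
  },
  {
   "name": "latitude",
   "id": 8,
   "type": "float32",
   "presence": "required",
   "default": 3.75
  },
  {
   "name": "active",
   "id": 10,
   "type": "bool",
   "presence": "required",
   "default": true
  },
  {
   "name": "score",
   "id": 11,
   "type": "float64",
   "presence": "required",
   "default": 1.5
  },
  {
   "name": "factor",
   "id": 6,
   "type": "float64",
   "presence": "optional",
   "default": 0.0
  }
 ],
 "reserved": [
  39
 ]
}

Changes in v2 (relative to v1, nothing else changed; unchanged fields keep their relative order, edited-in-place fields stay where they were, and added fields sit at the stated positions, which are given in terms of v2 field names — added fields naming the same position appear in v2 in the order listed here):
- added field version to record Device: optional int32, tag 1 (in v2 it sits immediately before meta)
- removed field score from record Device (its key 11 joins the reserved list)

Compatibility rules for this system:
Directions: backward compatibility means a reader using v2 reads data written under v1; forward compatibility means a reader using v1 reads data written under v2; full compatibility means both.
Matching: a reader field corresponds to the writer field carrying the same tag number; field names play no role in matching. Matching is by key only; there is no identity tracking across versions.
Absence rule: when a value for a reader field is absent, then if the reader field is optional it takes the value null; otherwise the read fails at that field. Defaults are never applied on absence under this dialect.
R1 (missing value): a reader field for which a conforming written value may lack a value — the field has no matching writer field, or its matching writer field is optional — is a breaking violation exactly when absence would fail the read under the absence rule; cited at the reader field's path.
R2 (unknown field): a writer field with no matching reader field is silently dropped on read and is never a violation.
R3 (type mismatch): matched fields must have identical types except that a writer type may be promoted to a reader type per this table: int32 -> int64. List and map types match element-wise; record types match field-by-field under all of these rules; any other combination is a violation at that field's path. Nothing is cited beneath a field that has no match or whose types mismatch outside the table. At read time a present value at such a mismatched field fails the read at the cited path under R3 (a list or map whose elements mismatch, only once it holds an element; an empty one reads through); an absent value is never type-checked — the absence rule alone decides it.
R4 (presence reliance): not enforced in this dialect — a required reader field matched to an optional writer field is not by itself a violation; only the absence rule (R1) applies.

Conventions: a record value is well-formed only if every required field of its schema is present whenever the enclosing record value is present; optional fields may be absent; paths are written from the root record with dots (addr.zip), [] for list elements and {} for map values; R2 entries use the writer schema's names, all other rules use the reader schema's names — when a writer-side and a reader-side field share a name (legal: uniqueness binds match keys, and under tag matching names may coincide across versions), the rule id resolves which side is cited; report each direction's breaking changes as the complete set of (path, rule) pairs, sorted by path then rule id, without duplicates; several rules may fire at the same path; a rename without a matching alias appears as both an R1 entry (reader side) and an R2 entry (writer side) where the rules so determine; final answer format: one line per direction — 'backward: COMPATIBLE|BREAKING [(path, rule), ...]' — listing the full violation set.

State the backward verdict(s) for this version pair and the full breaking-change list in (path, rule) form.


backward: COMPATIBLE []

the writer's type comes first in each Device pair
backward for Device (reader v2, writer v1):
  writer optional, map<string, float64> -> map<string, float64>: reader scores maps from writer scores
  no writer field matches reader version
  writer optional, Audit -> Audit: reader meta maps from writer meta
  writer required, float32 -> float32: reader latitude maps from writer latitude
  writer required, bool -> bool: reader active maps from writer active
  writer optional, float64 -> float64: reader factor maps from writer factor
  writer score: unknown to reader
  writer required, bytes -> bytes: reader meta.blob maps from writer meta.blob
  writer required, bytes -> bytes: reader meta.avatar maps from writer meta.avatar
  writer required, bool -> bool: reader meta.primary maps from writer meta.primary
  => backward: COMPATIBLE
diffs on Device not affecting the asked answer:
  added field version to record Device: optional int32, tag 1 (in v2 it sits immediately before meta) -> fires no rule on Device, leaving the asked answer as it is
  removed field score from record Device (its key 11 joins the reserved list) -> matters only for Device's forward compatibility — outside the asked direction


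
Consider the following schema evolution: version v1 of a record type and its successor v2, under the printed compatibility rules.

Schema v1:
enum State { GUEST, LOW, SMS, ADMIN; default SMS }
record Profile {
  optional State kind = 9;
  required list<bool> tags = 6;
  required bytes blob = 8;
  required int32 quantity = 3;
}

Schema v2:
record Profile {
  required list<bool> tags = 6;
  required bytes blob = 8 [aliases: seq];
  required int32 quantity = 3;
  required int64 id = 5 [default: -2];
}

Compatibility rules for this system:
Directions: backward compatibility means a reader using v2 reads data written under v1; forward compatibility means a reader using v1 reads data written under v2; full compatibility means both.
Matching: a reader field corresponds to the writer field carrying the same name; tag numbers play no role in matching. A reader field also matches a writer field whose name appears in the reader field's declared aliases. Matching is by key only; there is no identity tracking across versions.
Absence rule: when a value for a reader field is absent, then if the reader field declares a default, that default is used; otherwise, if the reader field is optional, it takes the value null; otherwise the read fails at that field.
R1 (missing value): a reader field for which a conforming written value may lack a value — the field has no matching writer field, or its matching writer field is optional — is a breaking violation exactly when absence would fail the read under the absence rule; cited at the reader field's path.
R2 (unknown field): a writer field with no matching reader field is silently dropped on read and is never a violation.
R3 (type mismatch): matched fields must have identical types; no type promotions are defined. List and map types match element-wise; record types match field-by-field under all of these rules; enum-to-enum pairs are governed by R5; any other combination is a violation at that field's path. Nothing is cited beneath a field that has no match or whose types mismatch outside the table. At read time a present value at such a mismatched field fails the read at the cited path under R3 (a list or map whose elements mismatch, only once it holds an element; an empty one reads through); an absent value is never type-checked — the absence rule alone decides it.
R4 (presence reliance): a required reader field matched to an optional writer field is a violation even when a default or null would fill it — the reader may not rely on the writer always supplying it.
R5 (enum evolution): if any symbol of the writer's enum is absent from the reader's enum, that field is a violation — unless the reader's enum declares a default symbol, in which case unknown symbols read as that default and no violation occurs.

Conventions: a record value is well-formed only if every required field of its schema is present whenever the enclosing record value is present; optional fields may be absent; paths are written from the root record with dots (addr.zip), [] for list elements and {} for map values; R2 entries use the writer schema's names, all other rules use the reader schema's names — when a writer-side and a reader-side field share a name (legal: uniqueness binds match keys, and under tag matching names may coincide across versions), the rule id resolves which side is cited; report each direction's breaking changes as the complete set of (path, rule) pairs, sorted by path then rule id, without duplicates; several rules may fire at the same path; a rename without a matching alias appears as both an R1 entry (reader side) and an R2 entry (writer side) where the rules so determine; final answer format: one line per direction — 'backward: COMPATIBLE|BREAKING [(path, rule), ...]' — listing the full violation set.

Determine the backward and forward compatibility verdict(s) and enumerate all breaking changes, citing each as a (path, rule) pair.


backward: COMPATIBLE []; forward: COMPATIBLE []

in Profile below, arrows point writer -> reader
backward pass over Profile, reader schema v2, writer schema v1:
  tags: paired with writer tags (list<bool> -> list<bool>; writer required)
  blob: paired with writer blob (bytes -> bytes; writer required)
  quantity: paired with writer quantity (int32 -> int32; writer required)
  id has no writer counterpart
  writer kind: unknown to reader
  => backward: COMPATIBLE
forward pass over Profile, reader schema v1, writer schema v2:
  kind has no writer counterpart
  tags: paired with writer tags (list<bool> -> list<bool>; writer required)
  blob: paired with writer blob (bytes -> bytes; writer required)
  quantity: paired with writer quantity (int32 -> int32; writer required)
  writer id: unknown to reader
  => forward: COMPATIBLE


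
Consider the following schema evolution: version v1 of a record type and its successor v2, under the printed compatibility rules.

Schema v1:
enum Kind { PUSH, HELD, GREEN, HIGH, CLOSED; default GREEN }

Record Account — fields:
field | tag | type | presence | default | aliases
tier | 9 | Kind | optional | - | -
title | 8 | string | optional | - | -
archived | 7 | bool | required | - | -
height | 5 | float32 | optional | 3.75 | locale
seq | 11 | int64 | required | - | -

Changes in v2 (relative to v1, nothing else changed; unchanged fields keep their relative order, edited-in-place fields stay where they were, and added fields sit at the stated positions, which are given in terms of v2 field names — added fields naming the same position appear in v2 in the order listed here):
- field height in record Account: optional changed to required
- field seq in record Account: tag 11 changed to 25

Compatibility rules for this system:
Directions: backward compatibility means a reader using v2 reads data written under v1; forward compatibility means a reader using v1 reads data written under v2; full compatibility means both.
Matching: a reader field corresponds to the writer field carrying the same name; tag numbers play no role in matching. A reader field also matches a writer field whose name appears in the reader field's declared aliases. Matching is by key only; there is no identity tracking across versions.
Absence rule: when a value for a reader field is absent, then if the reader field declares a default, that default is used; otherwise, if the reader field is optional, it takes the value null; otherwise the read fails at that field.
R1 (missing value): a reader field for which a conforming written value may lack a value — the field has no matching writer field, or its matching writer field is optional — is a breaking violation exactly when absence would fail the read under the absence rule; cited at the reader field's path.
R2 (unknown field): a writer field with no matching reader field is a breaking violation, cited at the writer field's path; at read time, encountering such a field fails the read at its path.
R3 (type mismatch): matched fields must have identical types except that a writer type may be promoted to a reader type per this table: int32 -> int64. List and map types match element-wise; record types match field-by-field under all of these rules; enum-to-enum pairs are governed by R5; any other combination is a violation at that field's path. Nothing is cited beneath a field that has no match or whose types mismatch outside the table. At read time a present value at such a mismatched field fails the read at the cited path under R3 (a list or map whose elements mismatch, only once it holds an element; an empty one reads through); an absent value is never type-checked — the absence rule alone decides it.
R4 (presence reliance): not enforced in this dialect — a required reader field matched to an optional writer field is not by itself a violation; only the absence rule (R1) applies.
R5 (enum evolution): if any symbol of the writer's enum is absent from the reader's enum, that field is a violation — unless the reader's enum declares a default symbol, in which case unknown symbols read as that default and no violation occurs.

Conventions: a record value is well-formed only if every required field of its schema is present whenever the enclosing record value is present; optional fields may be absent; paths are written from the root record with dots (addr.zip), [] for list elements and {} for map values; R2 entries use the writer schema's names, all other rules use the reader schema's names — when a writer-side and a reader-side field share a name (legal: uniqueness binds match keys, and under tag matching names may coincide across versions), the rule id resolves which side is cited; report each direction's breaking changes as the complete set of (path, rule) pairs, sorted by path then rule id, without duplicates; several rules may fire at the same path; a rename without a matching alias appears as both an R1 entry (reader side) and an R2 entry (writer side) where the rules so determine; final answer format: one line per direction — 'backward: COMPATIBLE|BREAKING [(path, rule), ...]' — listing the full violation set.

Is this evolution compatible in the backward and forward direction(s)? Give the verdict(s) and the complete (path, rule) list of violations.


backward: COMPATIBLE []; forward: COMPATIBLE []

the writer's type comes first in each Account pair
backward pass over Account, reader schema v2, writer schema v1:
  tier: Kind -> Kind, writer optional; from tier
  title: string -> string, writer optional; from title
  archived: bool -> bool, writer required; from archived
  height: float32 -> float32, writer optional; from height
  seq: int64 -> int64, writer required; from seq
  nothing fires on Account: backward is COMPATIBLE
forward pass over Account, reader schema v1, writer schema v2:
  tier: Kind -> Kind, writer optional; from tier
  title: string -> string, writer optional; from title
  archived: bool -> bool, writer required; from archived
  height: float32 -> float32, writer required; from height
  seq: int64 -> int64, writer required; from seq
  nothing fires on Account: forward is COMPATIBLE


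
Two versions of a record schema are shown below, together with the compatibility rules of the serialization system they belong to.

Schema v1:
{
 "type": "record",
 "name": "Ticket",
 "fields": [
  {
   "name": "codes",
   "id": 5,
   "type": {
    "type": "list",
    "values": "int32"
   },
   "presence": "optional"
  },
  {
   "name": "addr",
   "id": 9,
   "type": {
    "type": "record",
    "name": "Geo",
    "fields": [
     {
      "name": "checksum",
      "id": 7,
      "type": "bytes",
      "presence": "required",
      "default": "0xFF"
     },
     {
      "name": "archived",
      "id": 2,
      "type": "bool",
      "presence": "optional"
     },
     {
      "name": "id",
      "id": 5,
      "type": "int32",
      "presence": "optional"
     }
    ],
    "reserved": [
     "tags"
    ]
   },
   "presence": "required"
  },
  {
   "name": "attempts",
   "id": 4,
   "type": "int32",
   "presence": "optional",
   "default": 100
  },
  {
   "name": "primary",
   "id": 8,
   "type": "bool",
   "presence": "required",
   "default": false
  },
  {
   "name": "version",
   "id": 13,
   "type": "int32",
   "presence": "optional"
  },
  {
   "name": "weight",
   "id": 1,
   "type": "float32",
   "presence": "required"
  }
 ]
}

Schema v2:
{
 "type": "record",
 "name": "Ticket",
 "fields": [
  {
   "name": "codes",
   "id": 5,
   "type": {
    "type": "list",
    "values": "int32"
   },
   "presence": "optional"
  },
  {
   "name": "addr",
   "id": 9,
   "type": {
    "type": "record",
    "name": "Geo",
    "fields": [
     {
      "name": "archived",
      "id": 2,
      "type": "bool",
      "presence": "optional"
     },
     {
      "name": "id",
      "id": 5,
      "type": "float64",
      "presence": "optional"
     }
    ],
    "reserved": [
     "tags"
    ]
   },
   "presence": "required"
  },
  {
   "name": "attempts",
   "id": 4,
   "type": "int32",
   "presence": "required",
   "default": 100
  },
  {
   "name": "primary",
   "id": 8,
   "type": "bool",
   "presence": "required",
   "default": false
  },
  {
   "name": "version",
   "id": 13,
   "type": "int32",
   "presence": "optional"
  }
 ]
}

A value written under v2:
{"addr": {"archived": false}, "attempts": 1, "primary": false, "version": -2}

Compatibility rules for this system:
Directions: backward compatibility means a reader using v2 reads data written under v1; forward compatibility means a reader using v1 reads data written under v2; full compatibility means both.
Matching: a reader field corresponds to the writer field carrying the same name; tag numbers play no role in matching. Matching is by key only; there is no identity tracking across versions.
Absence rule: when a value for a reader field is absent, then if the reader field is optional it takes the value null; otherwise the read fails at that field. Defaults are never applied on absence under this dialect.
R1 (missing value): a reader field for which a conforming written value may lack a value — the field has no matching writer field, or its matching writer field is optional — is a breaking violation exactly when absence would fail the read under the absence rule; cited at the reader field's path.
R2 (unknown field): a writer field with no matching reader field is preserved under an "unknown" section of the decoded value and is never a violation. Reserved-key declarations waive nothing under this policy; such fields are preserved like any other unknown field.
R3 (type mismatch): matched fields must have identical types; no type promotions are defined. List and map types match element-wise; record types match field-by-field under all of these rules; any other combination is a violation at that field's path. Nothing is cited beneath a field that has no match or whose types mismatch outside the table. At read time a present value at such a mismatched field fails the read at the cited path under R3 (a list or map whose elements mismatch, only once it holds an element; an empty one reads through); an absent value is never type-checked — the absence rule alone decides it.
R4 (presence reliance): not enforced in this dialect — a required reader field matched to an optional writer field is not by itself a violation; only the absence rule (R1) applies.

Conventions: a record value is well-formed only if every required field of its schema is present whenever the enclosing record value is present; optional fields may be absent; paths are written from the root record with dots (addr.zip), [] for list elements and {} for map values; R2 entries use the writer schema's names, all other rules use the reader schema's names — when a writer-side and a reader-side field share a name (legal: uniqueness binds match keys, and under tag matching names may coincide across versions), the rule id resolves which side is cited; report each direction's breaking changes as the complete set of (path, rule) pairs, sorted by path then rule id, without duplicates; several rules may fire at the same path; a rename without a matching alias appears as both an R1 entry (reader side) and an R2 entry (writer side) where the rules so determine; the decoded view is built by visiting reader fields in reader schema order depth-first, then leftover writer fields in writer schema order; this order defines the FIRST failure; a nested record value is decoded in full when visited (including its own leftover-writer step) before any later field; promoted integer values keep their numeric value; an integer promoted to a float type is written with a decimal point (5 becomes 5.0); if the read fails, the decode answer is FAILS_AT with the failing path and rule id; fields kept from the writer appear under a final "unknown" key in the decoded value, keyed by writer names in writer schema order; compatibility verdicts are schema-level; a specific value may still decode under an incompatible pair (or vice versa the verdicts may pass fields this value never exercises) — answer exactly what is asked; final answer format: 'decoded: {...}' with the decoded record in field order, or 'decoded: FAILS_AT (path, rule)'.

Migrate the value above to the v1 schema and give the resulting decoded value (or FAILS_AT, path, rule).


decoded: FAILS_AT (addr.checksum, R1)

the writer's type comes first in each Ticket pair
migrating the Ticket value to v1:
  codes := null (not supplied -> null)
  read fails at addr.checksum under R1 (no fill)
  => FAILS_AT (addr.checksum, R1)
the other Ticket changes do not affect what is asked:
  removed field weight from record Ticket -> shifts the Ticket verdicts, not this decode
  field id in record Geo: type int32 changed to float64 -> shifts the Ticket verdicts, not this decode
  field attempts in record Ticket: optional changed to required -> shifts the Ticket verdicts, not this decode


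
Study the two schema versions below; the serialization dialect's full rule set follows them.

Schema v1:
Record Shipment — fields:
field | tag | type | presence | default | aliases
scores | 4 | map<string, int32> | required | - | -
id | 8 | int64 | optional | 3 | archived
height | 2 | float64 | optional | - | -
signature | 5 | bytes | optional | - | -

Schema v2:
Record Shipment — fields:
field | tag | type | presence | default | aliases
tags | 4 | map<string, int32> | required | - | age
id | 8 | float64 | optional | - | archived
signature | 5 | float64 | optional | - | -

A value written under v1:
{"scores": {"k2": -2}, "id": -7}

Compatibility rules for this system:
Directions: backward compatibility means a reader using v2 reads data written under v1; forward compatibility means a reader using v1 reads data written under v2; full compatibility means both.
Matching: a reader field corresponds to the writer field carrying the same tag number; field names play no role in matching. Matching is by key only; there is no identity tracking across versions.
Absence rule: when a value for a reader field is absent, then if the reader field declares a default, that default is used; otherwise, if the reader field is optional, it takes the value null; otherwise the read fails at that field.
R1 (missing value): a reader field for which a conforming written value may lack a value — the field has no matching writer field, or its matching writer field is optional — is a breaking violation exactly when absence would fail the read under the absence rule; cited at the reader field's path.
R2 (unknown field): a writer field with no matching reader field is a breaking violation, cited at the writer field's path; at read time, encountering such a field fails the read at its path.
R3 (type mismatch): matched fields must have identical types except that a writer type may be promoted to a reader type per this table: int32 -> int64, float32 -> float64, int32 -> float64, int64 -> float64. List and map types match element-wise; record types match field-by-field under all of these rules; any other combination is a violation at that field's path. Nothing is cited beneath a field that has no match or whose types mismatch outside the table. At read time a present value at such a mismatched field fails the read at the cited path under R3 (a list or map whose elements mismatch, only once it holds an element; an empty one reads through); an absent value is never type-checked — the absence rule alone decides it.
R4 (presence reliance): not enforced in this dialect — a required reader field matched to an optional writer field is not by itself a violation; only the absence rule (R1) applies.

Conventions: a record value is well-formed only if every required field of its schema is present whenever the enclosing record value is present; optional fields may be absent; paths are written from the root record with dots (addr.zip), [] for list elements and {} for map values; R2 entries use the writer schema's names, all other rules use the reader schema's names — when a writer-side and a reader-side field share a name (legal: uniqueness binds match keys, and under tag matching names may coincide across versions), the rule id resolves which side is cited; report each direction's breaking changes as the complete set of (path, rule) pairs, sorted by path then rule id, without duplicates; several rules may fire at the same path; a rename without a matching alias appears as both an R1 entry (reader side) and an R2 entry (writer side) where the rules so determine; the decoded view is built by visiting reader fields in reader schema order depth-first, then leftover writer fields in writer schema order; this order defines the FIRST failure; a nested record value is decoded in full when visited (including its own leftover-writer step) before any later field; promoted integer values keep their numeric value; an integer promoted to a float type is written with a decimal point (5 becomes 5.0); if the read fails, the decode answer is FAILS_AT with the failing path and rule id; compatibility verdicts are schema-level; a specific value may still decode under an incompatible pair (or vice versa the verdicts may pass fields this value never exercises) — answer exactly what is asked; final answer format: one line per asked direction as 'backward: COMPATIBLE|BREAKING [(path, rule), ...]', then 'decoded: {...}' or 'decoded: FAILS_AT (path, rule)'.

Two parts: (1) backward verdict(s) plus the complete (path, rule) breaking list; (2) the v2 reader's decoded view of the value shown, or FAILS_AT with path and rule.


backward: BREAKING [(height, R2), (signature, R3)]; decoded: {"tags": {"k2": -2}, "id": -7.0, "signature": null}

in Shipment below, arrows point writer -> reader
backward analysis of Shipment with v2 as reader and v1 as writer:
  tags: map<string, int32> -> map<string, int32>, writer required; from scores
  id: int64 -> float64, writer optional; from id
  signature: bytes -> float64, writer optional; from signature
  leftover writer field: height
  violation R2 at height
  violation R3 at signature
  => 2 violation(s): backward is BREAKING for Shipment
decode (reader v2):
  tags := {"k2": -2} (from writer scores)
  id := -7.0 (int64 -> float64)
  signature := null (not supplied -> null)
  => decoded: {"tags": {"k2": -2}, "id": -7.0, "signature": null}
the rest of the Shipment diff is inert for this question:
  field id in record Shipment: type int64 changed to float64 (its default is dropped) -> affects forward compatibility only, which is not asked


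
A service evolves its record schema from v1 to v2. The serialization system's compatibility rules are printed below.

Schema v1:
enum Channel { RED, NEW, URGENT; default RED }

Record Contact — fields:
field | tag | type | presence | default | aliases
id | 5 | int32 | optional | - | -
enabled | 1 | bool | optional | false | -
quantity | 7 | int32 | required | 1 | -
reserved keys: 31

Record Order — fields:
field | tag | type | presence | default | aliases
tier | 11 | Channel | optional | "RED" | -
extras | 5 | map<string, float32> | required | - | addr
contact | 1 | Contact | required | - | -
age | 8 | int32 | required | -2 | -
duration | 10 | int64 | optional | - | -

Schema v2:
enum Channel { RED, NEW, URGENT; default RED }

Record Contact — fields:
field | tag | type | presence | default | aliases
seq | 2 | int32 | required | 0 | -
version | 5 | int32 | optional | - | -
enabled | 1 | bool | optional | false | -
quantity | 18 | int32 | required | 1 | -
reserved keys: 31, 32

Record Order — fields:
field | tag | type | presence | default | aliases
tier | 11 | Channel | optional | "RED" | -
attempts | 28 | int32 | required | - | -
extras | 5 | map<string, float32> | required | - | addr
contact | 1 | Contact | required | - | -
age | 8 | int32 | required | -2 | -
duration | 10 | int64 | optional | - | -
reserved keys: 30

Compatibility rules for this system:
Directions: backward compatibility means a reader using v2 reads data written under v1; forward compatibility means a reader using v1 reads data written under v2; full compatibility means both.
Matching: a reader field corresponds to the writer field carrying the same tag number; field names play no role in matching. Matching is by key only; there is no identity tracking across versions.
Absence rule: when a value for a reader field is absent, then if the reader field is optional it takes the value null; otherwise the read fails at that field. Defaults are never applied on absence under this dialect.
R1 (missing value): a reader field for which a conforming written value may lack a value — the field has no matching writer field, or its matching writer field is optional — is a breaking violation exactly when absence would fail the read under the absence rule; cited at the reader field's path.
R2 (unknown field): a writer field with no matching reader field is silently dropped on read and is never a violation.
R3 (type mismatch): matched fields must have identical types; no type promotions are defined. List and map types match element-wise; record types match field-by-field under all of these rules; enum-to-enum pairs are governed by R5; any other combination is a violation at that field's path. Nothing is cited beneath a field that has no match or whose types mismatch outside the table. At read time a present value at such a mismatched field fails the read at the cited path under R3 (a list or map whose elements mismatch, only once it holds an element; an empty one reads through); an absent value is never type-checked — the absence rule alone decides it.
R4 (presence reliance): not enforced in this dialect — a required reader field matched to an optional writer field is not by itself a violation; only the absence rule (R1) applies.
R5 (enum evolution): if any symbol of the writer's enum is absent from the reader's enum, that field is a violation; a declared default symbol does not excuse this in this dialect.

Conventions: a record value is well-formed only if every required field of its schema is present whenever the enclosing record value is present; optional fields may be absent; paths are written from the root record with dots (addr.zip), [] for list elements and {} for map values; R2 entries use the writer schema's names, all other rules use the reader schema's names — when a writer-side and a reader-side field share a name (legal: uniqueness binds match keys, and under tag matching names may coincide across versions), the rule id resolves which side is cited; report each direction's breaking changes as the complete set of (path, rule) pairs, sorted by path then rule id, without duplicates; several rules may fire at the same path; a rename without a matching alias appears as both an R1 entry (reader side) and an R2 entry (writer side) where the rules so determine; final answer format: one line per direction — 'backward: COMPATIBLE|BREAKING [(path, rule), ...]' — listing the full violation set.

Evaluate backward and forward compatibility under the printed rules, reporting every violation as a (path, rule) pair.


each type pair in Order: writer, then reader
checking backward for Order: reader v2 against writer v1:
  tier: Channel -> Channel, writer optional; from tier
  attempts: no writer-side match
  extras: map<string, float32> -> map<string, float32>, writer required; from extras
  contact: Contact -> Contact, writer required; from contact
  age: int32 -> int32, writer required; from age
  duration: int64 -> int64, writer optional; from duration
  contact.seq: no writer-side match
  contact.version: int32 -> int32, writer optional; from contact.id
  contact.enabled: bool -> bool, writer optional; from contact.enabled
  contact.quantity: no writer-side match
  writer contact.quantity: unknown to reader
  rule R1 violated at attempts
  rule R1 violated at contact.quantity
  rule R1 violated at contact.seq
  => backward: BREAKING (3)
checking forward for Order: reader v1 against writer v2:
  tier: Channel -> Channel, writer optional; from tier
  extras: map<string, float32> -> map<string, float32>, writer required; from extras
  contact: Contact -> Contact, writer required; from contact
  age: int32 -> int32, writer required; from age
  duration: int64 -> int64, writer optional; from duration
  writer attempts: unknown to reader
  contact.id: int32 -> int32, writer optional; from contact.version
  contact.enabled: bool -> bool, writer optional; from contact.enabled
  contact.quantity: no writer-side match
  writer contact.seq: unknown to reader
  writer contact.quantity: unknown to reader
  rule R1 violated at contact.quantity
  => forward: BREAKING (1)

backward: BREAKING [(attempts, R1), (contact.quantity, R1), (contact.seq, R1)]; forward: BREAKING [(contact.quantity, R1)]


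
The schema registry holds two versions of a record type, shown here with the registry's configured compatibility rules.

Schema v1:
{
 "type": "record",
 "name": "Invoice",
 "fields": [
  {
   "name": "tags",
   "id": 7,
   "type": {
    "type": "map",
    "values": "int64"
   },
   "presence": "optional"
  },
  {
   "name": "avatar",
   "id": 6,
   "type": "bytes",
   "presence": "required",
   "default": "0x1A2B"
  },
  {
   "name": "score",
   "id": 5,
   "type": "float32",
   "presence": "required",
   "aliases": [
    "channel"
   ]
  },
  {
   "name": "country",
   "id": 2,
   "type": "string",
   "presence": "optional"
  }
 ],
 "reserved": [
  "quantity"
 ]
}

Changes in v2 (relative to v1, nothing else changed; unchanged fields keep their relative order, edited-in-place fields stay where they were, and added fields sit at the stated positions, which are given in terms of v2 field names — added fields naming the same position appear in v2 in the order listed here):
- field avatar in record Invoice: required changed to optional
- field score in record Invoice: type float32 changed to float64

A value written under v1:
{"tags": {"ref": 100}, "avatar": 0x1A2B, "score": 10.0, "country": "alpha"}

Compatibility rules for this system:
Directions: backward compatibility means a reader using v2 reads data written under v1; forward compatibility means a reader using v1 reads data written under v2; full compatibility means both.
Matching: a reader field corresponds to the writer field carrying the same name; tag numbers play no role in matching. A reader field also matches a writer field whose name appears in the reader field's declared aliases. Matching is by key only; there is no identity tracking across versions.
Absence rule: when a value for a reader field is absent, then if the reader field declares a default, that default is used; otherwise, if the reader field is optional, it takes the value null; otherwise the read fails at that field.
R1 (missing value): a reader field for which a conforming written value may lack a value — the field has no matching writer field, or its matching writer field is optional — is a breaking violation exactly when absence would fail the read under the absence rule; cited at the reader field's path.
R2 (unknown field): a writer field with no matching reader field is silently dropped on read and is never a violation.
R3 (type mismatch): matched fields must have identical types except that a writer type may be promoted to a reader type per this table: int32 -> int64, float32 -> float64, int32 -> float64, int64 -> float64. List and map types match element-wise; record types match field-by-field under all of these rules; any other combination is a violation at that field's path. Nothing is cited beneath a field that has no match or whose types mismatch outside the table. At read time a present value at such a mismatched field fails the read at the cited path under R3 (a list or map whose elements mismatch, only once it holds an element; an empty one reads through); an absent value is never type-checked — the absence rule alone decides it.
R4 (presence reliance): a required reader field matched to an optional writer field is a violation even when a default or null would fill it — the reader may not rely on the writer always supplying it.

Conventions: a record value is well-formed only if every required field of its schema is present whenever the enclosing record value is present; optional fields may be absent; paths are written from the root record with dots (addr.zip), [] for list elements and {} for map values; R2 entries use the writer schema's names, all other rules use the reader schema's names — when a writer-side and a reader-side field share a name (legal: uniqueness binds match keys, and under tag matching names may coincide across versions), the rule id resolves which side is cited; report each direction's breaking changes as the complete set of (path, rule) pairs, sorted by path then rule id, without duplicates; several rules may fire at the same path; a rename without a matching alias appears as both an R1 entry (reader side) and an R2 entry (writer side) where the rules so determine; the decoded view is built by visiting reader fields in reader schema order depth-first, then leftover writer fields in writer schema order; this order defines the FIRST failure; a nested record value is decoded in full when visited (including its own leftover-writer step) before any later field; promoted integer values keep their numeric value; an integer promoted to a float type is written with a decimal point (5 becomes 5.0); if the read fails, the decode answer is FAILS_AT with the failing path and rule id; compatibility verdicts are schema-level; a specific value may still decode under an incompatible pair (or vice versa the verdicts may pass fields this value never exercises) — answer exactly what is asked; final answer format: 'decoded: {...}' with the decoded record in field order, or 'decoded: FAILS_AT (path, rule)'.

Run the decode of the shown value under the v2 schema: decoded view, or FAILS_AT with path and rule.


decoded: {"tags": {"ref": 100}, "avatar": 0x1A2B, "score": 10.0, "country": "alpha"}

in Invoice below, arrows point writer -> reader
decode walk for Invoice under reader schema v2:
  tags := {"ref": 100}
  avatar := 0x1A2B
  score := 10.0 (float32 -> float64)
  country := "alpha"
  => decoded: {"tags": {"ref": 100}, "avatar": 0x1A2B, "score": 10.0, "country": "alpha"}
ruling out the remaining Invoice differences:
  field avatar in record Invoice: required changed to optional -> schema-level compatibility only; this Invoice value's decode is unchanged
  field score in record Invoice: type float32 changed to float64 -> schema-level compatibility only; this Invoice value's decode is unchanged


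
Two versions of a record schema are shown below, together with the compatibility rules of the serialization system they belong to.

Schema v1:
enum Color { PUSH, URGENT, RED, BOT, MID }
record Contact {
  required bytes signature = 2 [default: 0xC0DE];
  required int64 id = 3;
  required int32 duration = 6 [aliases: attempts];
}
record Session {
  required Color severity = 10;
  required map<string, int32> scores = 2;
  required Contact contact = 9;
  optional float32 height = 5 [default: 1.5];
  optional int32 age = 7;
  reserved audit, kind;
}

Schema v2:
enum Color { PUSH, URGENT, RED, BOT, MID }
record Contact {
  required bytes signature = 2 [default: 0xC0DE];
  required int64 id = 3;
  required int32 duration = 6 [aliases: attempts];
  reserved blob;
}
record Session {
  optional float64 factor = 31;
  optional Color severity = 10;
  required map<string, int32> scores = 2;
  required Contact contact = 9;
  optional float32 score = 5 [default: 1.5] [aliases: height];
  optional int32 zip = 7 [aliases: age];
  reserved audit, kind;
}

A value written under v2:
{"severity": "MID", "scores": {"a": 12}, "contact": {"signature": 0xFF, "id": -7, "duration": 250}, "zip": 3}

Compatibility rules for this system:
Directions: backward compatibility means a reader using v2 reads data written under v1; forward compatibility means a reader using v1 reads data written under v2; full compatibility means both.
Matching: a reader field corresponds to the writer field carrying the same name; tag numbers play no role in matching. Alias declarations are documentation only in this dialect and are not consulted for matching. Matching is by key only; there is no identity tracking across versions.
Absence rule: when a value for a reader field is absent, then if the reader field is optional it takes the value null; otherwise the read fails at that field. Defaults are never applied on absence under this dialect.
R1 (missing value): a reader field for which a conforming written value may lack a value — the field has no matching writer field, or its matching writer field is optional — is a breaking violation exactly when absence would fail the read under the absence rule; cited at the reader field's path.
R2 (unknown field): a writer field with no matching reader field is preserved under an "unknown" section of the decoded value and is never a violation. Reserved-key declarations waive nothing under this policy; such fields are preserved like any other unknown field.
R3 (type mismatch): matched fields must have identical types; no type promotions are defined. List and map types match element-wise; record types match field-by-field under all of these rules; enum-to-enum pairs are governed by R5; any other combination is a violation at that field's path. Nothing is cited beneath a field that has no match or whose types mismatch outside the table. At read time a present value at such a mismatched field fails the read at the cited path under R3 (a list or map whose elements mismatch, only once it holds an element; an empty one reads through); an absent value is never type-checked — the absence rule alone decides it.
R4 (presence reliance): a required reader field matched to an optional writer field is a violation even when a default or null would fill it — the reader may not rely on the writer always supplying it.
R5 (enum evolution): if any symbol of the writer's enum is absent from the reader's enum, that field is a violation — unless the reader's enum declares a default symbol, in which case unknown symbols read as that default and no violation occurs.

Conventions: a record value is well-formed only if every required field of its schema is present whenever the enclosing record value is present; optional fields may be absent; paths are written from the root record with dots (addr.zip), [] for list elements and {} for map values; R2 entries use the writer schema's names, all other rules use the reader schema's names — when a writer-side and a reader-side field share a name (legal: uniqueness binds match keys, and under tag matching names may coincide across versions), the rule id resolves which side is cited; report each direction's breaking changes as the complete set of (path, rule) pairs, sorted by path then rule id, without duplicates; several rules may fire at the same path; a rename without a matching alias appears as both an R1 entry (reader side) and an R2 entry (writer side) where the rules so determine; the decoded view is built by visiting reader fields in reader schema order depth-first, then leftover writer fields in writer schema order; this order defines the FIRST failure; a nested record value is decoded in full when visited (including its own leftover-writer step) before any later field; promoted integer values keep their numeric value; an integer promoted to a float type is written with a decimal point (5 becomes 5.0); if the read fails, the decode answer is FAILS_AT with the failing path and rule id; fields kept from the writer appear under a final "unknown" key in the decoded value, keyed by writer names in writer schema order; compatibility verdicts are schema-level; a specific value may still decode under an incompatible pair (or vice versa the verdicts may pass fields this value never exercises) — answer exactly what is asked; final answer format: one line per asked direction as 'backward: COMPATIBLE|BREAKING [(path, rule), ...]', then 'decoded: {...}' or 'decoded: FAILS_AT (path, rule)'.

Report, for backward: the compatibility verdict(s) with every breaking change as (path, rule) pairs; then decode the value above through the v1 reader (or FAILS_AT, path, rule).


the writer's type comes first in each Session pair
backward pass over Session, reader schema v2, writer schema v1:
  factor: no writer match
  severity <- severity (Color -> Color, writer required)
  scores <- scores (map<string, int32> -> map<string, int32>, writer required)
  contact <- contact (Contact -> Contact, writer required)
  score: no writer match
  zip: no writer match
  writer height: unknown to reader
  writer age: unknown to reader
  contact.signature <- contact.signature (bytes -> bytes, writer required)
  contact.id <- contact.id (int64 -> int64, writer required)
  contact.duration <- contact.duration (int32 -> int32, writer required)
  => backward: COMPATIBLE
decode (reader v1):
  severity := "MID"
  scores := {"a": 12}
  contact.signature := 0xFF
  contact.id := -7
  contact.duration := 250
  height := null (missing; optional => null)
  age := null (missing; optional => null)
  writer zip: kept under "unknown"
  => decoded: {"severity": "MID", "scores": {"a": 12}, "contact": {"signature": 0xFF, "id": -7, "duration": 250}, "height": null, "age": null, "unknown": {"zip": 3}}
the other Session changes do not affect what is asked:
  added field factor to record Session: optional float64, tag 31 (in v2 it sits immediately before severity) -> no rule fires on it in Session's dialect; the asked verdict holds
  renamed field height to score in record Session (alias height declared on the renamed field) -> no rule fires on it in Session's dialect; the asked verdict holds
  field severity in record Session: required changed to optional -> affects forward compatibility only, which is not asked

backward: COMPATIBLE []; decoded: {"severity": "MID", "scores": {"a": 12}, "contact": {"signature": 0xFF, "id": -7, "duration": 250}, "height": null, "age": null, "unknown": {"zip": 3}}
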